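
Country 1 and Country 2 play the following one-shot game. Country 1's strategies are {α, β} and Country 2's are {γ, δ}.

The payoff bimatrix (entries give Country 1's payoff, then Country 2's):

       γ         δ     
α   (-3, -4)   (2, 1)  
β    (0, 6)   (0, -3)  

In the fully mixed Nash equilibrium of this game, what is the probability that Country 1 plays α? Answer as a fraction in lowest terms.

Let r be the probability that Country 1 plays α. In a completely mixed equilibrium, Country 2 must be indifferent between γ and δ.
Country 2's expected payoff from γ is −4r + 6(1−r); from δ it is r − 3(1−r).
Setting these equal: −10r + 6 = 4r − 3, so r = 9/14.

9/14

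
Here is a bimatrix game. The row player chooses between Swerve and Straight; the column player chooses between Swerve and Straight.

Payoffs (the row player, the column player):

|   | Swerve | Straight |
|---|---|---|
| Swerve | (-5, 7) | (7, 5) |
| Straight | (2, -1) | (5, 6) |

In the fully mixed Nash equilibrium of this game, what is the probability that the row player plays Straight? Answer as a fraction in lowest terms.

2/9

Let r be the probability that the row player plays Swerve. In a completely mixed equilibrium, the column player must be indifferent between Swerve and Straight.
The column player's expected payoff from Swerve is 7r − (1−r); from Straight it is 5r + 6(1−r).
Setting these equal: 8r − 1 = −r + 6, so r = 7/9.
Therefore the row player plays Straight with probability 1 − 7/9 = 2/9.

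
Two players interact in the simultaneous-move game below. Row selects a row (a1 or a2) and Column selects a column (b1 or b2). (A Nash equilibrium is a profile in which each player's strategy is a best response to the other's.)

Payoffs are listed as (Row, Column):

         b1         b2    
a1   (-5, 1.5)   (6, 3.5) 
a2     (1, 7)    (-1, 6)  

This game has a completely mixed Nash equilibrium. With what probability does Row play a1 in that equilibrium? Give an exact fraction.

1/3

Let p be the probability that Row plays a1. In a completely mixed equilibrium, Column must be indifferent between b1 and b2.
Column's expected payoff from b1 is 1.5p + 7(1−p); from b2 it is 3.5p + 6(1−p).
Setting these equal: −5.5p + 7 = −2.5p + 6, so p = 1/3.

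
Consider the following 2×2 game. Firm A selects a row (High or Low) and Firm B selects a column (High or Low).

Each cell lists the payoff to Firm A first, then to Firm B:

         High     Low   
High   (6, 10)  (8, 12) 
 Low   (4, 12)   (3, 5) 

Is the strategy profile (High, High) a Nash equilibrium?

No

At (High, High), Firm A earns 6; switching to Low would give 4, so Firm A has no profitable deviation.
Firm B earns 10; switching to Low would give 12, so Firm B would deviate.
Since at least one player can profitably deviate, this is not a Nash equilibrium.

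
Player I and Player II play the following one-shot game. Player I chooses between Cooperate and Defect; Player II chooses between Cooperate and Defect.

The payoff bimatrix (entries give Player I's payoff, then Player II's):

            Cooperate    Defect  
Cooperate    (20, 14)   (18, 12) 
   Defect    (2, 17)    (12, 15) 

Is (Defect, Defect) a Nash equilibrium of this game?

No

At (Defect, Defect), Player I earns 12; switching to Cooperate would give 18, so Player I would deviate.
Player II earns 15; switching to Cooperate would give 17, so Player II would deviate.
Since at least one player can profitably deviate, this is not a Nash equilibrium.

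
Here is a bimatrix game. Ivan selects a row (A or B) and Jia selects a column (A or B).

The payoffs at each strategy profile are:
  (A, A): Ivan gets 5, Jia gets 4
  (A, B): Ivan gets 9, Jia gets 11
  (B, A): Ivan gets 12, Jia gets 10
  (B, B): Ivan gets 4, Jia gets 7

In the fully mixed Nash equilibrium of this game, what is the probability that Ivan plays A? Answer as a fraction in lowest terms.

Let x be the probability that Ivan plays A. In a completely mixed equilibrium, Jia must be indifferent between A and B.
Jia's expected payoff from A is 4x + 10(1−x); from B it is 11x + 7(1−x).
Setting these equal: −6x + 10 = 4x + 7, so x = 3/10.

3/10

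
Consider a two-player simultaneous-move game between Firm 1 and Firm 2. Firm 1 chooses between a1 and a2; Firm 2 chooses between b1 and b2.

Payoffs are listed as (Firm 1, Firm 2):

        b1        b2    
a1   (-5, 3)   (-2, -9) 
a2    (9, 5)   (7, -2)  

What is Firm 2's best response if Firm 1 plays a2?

Against a2, Firm 2 earns 5 from b1 and -2 from b2.
So b1 is the best response.

b1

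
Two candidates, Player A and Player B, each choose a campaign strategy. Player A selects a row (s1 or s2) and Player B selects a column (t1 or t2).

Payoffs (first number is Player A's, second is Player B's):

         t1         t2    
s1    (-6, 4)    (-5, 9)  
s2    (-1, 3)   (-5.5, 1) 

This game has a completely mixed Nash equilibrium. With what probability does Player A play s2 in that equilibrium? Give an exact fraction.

Let r be the probability that Player A plays s1. In a completely mixed equilibrium, Player B must be indifferent between t1 and t2.
Player B's expected payoff from t1 is 4r + 3(1−r); from t2 it is 9r + (1−r).
Setting these equal: r + 3 = 8r + 1, so r = 2/7.
Therefore Player A plays s2 with probability 1 − 2/7 = 5/7.

5/7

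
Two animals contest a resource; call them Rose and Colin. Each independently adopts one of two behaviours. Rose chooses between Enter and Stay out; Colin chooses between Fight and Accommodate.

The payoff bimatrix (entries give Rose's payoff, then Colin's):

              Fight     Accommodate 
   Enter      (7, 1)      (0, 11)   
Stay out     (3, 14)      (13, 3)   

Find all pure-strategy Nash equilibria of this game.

none

(Enter, Fight): Colin prefers Accommodate (11 > 1) — not an equilibrium.
(Enter, Accommodate): Rose prefers Stay out (13 > 0) — not an equilibrium.
(Stay out, Fight): Rose prefers Enter (7 > 3) — not an equilibrium.
(Stay out, Accommodate): Colin prefers Fight (14 > 3) — not an equilibrium.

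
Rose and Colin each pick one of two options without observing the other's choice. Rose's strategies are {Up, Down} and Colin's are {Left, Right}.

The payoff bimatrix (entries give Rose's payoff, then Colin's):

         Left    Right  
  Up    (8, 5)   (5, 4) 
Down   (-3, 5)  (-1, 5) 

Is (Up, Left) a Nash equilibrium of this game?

Yes

At (Up, Left), Rose earns 8; switching to Down would give -3, so Rose has no profitable deviation.
Colin earns 5; switching to Right would give 4, so Colin has no profitable deviation.
Neither player can gain by a unilateral deviation, so this profile is a Nash equilibrium.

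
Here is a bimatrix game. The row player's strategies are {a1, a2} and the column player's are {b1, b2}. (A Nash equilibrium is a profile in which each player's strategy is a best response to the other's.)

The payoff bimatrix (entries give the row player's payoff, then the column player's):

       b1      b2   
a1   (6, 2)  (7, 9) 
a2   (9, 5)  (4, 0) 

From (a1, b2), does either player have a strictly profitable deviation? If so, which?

Neither

The row player at (a1, b2) earns 7; deviating to a2 yields 4 — not better.
The column player earns 9; deviating to b1 yields 2 — not better.
Neither player can strictly improve; the profile is a Nash equilibrium.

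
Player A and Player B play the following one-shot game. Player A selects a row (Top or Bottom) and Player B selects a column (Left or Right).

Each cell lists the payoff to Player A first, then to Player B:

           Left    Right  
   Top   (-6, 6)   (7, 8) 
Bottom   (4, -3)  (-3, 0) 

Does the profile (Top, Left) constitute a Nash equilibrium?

No

At (Top, Left), Player A earns -6; switching to Bottom would give 4, so Player A would deviate.
Player B earns 6; switching to Right would give 8, so Player B would deviate.
Since at least one player can profitably deviate, this is not a Nash equilibrium.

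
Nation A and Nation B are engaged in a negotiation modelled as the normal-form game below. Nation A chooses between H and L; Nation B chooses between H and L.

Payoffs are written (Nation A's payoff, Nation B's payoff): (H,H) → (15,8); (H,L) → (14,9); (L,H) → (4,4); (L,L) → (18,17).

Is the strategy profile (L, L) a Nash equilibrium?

At (L, L), Nation A earns 18; switching to H would give 14, so Nation A has no profitable deviation.
Nation B earns 17; switching to H would give 4, so Nation B has no profitable deviation.
Neither player can gain by a unilateral deviation, so this profile is a Nash equilibrium.

Yes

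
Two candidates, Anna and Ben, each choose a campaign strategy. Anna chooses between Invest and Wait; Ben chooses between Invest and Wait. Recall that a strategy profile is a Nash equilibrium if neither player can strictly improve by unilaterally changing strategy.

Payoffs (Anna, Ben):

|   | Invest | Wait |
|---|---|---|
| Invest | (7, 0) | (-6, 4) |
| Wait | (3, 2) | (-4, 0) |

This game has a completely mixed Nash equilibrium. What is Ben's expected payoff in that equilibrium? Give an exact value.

First find x, the probability Anna plays Invest, from Ben's indifference between Invest and Wait: 2(1−x) = 4x, giving x = 1/3.
Since Ben is indifferent in equilibrium, Ben's expected payoff equals the payoff from either column against (1/3, 2/3). Using Invest: 2(2/3) = 4/3.

4/3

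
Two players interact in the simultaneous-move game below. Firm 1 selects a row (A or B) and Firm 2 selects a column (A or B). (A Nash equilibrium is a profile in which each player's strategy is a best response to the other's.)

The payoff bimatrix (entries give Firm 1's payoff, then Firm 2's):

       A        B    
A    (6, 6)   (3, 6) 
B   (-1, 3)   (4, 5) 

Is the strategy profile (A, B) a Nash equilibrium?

No

At (A, B), Firm 1 earns 3; switching to B would give 4, so Firm 1 would deviate.
Firm 2 earns 6; switching to A would give 6, so Firm 2 has no profitable deviation.
Since at least one player can profitably deviate, this is not a Nash equilibrium.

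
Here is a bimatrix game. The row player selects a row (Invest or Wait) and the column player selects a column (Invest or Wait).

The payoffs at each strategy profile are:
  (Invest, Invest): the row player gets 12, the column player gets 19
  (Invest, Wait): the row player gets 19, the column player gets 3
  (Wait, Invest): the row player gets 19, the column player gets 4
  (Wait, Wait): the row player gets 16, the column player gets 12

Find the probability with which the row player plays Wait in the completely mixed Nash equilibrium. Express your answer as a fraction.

Let p be the probability that the row player plays Invest. In a completely mixed equilibrium, the column player must be indifferent between Invest and Wait.
The column player's expected payoff from Invest is 19p + 4(1−p); from Wait it is 3p + 12(1−p).
Setting these equal: 15p + 4 = −9p + 12, so p = 1/3.
Therefore the row player plays Wait with probability 1 − 1/3 = 2/3.

2/3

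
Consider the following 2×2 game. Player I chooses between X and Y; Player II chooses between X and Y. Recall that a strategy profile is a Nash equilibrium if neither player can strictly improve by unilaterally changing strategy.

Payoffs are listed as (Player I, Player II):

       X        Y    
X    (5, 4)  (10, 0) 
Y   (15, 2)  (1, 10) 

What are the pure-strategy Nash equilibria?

(X, X): Player I prefers Y (15 > 5) — not an equilibrium.
(X, Y): Player II prefers X (4 > 0) — not an equilibrium.
(Y, X): Player II prefers Y (10 > 2) — not an equilibrium.
(Y, Y): Player I prefers X (10 > 1) — not an equilibrium.

none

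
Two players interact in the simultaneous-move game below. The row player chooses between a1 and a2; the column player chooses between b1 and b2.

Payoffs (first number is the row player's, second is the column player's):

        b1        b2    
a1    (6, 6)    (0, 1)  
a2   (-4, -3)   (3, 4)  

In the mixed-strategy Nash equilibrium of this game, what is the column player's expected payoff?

9/4

First find x, the probability the row player plays a1, from the column player's indifference between b1 and b2: 6x − 3(1−x) = x + 4(1−x), giving x = 7/12.
Since the column player is indifferent in equilibrium, the column player's expected payoff equals the payoff from either column against (7/12, 5/12). Using b1: 6(7/12) − 3(5/12) = 9/4.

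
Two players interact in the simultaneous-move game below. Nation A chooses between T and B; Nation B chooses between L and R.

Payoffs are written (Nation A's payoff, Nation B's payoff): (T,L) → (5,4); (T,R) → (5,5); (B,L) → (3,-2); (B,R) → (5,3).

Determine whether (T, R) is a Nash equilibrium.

At (T, R), Nation A earns 5; switching to B would give 5, so Nation A has no profitable deviation.
Nation B earns 5; switching to L would give 4, so Nation B has no profitable deviation.
Neither player can gain by a unilateral deviation, so this profile is a Nash equilibrium.

Yes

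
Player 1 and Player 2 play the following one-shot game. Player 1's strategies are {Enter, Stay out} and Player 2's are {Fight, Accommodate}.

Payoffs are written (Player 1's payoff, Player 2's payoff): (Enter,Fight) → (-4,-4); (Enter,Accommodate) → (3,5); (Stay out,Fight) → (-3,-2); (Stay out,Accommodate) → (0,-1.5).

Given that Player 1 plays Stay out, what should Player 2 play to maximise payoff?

Against Stay out, Player 2 earns -2 from Fight and -1.5 from Accommodate.
So Accommodate is the best response.

Accommodate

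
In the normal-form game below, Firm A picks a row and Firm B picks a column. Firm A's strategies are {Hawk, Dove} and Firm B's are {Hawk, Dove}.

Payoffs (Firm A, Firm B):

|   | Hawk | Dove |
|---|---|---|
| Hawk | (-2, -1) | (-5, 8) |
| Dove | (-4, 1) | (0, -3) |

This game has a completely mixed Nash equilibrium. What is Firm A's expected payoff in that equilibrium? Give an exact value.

First find y, the probability Firm B plays Hawk, from Firm A's indifference between Hawk and Dove: −2y − 5(1−y) = −4y, giving y = 5/7.
Since Firm A is indifferent in equilibrium, Firm A's expected payoff equals the payoff from either row against (5/7, 2/7). Using Hawk: −2(5/7) − 5(2/7) = -20/7.

-20/7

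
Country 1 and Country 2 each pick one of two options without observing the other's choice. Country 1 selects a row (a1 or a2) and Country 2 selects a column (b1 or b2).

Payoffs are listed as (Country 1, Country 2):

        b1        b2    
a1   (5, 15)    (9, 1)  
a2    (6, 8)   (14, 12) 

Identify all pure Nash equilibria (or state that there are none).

(a2, b2)

(a1, b1): Country 1 prefers a2 (6 > 5) — not an equilibrium.
(a1, b2): Country 1 prefers a2 (14 > 9); Country 2 prefers b1 (15 > 1) — not an equilibrium.
(a2, b1): Country 2 prefers b2 (12 > 8) — not an equilibrium.
(a2, b2): Country 1 gets 14 ≥ 9 from a1, and Country 2 gets 12 ≥ 8 from b1 — Nash equilibrium.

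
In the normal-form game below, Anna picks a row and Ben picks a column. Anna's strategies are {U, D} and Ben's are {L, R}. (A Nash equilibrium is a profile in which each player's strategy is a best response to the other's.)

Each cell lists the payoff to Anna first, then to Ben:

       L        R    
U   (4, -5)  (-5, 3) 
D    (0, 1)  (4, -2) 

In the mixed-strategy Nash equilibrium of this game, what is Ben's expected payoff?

-7/11

First find p, the probability Anna plays U, from Ben's indifference between L and R: −5p + (1−p) = 3p − 2(1−p), giving p = 3/11.
Since Ben is indifferent in equilibrium, Ben's expected payoff equals the payoff from either column against (3/11, 8/11). Using L: −5(3/11) + (8/11) = -7/11.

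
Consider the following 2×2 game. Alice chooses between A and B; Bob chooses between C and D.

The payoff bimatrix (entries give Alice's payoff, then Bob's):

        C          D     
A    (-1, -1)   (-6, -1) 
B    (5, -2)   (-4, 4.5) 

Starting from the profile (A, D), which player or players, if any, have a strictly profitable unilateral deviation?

Alice

Alice at (A, D) earns -6; deviating to B yields -4 — a strict improvement.
Bob earns -1; deviating to C yields -1 — not better.
Only Alice has a strictly profitable deviation.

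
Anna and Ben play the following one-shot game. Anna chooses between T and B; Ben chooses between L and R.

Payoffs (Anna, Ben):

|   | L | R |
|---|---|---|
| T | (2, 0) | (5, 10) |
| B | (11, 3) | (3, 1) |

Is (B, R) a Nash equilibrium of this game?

No

At (B, R), Anna earns 3; switching to T would give 5, so Anna would deviate.
Ben earns 1; switching to L would give 3, so Ben would deviate.
Since at least one player can profitably deviate, this is not a Nash equilibrium.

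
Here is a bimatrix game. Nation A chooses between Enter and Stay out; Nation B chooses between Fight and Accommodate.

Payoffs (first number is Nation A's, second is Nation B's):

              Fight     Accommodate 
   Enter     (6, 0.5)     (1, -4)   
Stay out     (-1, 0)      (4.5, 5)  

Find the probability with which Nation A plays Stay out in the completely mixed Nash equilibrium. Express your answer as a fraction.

9/19

Let r be the probability that Nation A plays Enter. In a completely mixed equilibrium, Nation B must be indifferent between Fight and Accommodate.
Nation B's expected payoff from Fight is 0.5r; from Accommodate it is −4r + 5(1−r).
Setting these equal: 0.5r = −9r + 5, so r = 10/19.
Therefore Nation A plays Stay out with probability 1 − 10/19 = 9/19.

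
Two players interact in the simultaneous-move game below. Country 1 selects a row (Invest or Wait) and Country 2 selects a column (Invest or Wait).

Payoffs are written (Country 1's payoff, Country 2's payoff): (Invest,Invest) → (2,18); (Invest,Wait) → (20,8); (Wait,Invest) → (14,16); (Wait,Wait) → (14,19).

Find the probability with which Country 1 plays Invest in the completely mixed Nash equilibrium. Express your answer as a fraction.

Let r be the probability that Country 1 plays Invest. In a completely mixed equilibrium, Country 2 must be indifferent between Invest and Wait.
Country 2's expected payoff from Invest is 18r + 16(1−r); from Wait it is 8r + 19(1−r).
Setting these equal: 2r + 16 = −11r + 19, so r = 3/13.

3/13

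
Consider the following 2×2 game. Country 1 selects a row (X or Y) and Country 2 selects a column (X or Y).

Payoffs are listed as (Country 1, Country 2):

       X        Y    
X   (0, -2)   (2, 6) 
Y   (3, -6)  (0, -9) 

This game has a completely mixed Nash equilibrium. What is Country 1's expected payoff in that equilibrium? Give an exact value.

6/5

First find q, the probability Country 2 plays X, from Country 1's indifference between X and Y: 2(1−q) = 3q, giving q = 2/5.
Since Country 1 is indifferent in equilibrium, Country 1's expected payoff equals the payoff from either row against (2/5, 3/5). Using X: 2(3/5) = 6/5.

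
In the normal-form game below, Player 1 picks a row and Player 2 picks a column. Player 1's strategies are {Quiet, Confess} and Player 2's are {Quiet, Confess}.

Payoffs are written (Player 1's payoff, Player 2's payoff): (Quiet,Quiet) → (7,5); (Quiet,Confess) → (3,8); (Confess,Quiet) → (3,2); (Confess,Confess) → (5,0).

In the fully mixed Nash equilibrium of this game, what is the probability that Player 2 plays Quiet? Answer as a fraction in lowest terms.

1/3

Let q be the probability that Player 2 plays Quiet. In a completely mixed equilibrium, Player 1 must be indifferent between Quiet and Confess.
Player 1's expected payoff from Quiet is 7q + 3(1−q); from Confess it is 3q + 5(1−q).
Setting these equal: 4q + 3 = −2q + 5, so q = 1/3.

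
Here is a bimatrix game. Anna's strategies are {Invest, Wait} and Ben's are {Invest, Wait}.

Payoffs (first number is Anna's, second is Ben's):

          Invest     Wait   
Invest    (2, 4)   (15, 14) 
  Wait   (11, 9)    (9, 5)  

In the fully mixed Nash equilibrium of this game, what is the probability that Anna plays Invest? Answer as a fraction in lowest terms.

Let x be the probability that Anna plays Invest. In a completely mixed equilibrium, Ben must be indifferent between Invest and Wait.
Ben's expected payoff from Invest is 4x + 9(1−x); from Wait it is 14x + 5(1−x).
Setting these equal: −5x + 9 = 9x + 5, so x = 2/7.

2/7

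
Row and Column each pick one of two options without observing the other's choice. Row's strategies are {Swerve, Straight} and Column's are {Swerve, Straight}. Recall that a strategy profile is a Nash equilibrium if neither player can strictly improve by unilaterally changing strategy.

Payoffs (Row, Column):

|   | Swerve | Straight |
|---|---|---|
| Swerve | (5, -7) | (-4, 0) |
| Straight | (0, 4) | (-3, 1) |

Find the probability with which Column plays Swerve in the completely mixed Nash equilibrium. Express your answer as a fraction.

Let y be the probability that Column plays Swerve. In a completely mixed equilibrium, Row must be indifferent between Swerve and Straight.
Row's expected payoff from Swerve is 5y − 4(1−y); from Straight it is −3(1−y).
Setting these equal: 9y − 4 = 3y − 3, so y = 1/6.

1/6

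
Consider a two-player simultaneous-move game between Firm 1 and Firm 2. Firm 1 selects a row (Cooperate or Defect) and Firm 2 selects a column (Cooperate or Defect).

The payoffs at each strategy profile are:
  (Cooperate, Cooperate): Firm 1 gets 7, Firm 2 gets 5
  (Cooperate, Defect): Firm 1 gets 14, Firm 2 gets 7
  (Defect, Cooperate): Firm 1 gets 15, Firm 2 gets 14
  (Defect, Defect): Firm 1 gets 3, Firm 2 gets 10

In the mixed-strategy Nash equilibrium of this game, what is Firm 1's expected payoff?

First find y, the probability Firm 2 plays Cooperate, from Firm 1's indifference between Cooperate and Defect: 7y + 14(1−y) = 15y + 3(1−y), giving y = 11/19.
Since Firm 1 is indifferent in equilibrium, Firm 1's expected payoff equals the payoff from either row against (11/19, 8/19). Using Cooperate: 7(11/19) + 14(8/19) = 189/19.

189/19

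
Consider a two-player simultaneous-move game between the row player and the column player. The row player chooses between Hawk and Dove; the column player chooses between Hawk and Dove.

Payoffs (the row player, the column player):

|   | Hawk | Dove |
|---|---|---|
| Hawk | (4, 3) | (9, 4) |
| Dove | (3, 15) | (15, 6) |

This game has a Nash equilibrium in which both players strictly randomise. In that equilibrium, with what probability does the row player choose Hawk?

9/10

Let x be the probability that the row player plays Hawk. In a completely mixed equilibrium, the column player must be indifferent between Hawk and Dove.
The column player's expected payoff from Hawk is 3x + 15(1−x); from Dove it is 4x + 6(1−x).
Setting these equal: −12x + 15 = −2x + 6, so x = 9/10.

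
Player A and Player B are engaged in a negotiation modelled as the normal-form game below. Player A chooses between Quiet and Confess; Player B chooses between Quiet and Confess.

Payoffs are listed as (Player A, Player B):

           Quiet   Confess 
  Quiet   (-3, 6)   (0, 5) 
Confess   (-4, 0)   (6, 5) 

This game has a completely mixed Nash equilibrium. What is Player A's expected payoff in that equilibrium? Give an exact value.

-18/7

First find y, the probability Player B plays Quiet, from Player A's indifference between Quiet and Confess: −3y = −4y + 6(1−y), giving y = 6/7.
Since Player A is indifferent in equilibrium, Player A's expected payoff equals the payoff from either row against (6/7, 1/7). Using Quiet: −3(6/7) = -18/7.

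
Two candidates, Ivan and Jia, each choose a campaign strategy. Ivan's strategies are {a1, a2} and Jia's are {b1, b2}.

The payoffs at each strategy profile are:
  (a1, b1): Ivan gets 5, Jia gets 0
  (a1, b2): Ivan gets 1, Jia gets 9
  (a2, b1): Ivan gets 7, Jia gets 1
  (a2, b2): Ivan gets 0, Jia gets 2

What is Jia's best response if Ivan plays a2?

Against a2, Jia earns 1 from b1 and 2 from b2.
So b2 is the best response.

b2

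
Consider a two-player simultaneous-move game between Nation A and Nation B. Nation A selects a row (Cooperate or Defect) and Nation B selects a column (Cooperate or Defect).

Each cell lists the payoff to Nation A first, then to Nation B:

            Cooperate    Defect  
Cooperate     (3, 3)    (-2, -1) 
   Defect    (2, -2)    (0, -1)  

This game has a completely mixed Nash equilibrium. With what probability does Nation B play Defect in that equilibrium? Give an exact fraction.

1/3

Let c be the probability that Nation B plays Cooperate. In a completely mixed equilibrium, Nation A must be indifferent between Cooperate and Defect.
Nation A's expected payoff from Cooperate is 3c − 2(1−c); from Defect it is 2c.
Setting these equal: 5c − 2 = 2c, so c = 2/3.
Therefore Nation B plays Defect with probability 1 − 2/3 = 1/3.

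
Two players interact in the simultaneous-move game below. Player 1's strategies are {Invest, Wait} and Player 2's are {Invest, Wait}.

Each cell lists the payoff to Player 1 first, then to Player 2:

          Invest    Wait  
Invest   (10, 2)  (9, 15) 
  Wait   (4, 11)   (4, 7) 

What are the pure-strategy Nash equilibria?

(Invest, Invest): Player 2 prefers Wait (15 > 2) — not an equilibrium.
(Invest, Wait): Player 1 gets 9 ≥ 4 from Wait, and Player 2 gets 15 ≥ 2 from Invest — Nash equilibrium.
(Wait, Invest): Player 1 prefers Invest (10 > 4) — not an equilibrium.
(Wait, Wait): Player 1 prefers Invest (9 > 4); Player 2 prefers Invest (11 > 7) — not an equilibrium.

(Invest, Wait)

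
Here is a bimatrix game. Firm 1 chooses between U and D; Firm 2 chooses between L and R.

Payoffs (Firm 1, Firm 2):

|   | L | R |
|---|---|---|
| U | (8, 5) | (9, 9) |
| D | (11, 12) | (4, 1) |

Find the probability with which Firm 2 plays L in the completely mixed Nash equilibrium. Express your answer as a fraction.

5/8

Let y be the probability that Firm 2 plays L. In a completely mixed equilibrium, Firm 1 must be indifferent between U and D.
Firm 1's expected payoff from U is 8y + 9(1−y); from D it is 11y + 4(1−y).
Setting these equal: −y + 9 = 7y + 4, so y = 5/8.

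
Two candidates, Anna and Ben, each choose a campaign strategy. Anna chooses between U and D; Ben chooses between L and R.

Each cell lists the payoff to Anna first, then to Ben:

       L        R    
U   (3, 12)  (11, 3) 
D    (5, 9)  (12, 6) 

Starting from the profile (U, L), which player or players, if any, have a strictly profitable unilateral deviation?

Anna at (U, L) earns 3; deviating to D yields 5 — a strict improvement.
Ben earns 12; deviating to R yields 3 — not better.
Only Anna has a strictly profitable deviation.

Anna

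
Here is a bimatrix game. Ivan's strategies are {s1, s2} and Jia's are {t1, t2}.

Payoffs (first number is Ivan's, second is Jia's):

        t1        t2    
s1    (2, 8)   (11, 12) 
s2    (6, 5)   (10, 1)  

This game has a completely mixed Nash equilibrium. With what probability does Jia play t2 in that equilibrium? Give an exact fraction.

Let q be the probability that Jia plays t1. In a completely mixed equilibrium, Ivan must be indifferent between s1 and s2.
Ivan's expected payoff from s1 is 2q + 11(1−q); from s2 it is 6q + 10(1−q).
Setting these equal: −9q + 11 = −4q + 10, so q = 1/5.
Therefore Jia plays t2 with probability 1 − 1/5 = 4/5.

4/5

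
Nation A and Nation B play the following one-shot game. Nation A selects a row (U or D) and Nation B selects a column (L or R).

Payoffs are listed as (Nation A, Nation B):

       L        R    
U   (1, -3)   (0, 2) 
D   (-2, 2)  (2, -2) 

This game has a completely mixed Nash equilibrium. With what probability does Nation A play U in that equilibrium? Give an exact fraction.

4/9

Let x be the probability that Nation A plays U. In a completely mixed equilibrium, Nation B must be indifferent between L and R.
Nation B's expected payoff from L is −3x + 2(1−x); from R it is 2x − 2(1−x).
Setting these equal: −5x + 2 = 4x − 2, so x = 4/9.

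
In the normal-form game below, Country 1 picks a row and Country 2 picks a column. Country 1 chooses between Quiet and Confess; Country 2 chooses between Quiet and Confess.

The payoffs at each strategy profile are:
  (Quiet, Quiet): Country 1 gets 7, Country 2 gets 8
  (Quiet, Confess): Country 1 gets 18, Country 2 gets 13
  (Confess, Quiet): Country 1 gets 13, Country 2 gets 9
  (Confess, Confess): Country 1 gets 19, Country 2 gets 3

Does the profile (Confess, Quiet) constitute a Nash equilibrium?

Yes

At (Confess, Quiet), Country 1 earns 13; switching to Quiet would give 7, so Country 1 has no profitable deviation.
Country 2 earns 9; switching to Confess would give 3, so Country 2 has no profitable deviation.
Neither player can gain by a unilateral deviation, so this profile is a Nash equilibrium.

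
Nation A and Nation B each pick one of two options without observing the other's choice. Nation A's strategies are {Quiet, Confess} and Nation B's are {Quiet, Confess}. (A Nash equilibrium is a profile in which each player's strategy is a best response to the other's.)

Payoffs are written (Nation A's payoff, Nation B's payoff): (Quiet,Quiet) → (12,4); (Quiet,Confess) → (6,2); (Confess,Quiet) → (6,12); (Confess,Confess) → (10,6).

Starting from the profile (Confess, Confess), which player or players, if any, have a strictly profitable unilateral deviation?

Nation A at (Confess, Confess) earns 10; deviating to Quiet yields 6 — not better.
Nation B earns 6; deviating to Quiet yields 12 — a strict improvement.
Only Nation B has a strictly profitable deviation.

Nation B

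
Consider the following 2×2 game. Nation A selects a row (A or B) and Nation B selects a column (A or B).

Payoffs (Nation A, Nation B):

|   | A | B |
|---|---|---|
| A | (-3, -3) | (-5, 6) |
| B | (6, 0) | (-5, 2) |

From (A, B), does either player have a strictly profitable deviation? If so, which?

Neither

Nation A at (A, B) earns -5; deviating to B yields -5 — not better.
Nation B earns 6; deviating to A yields -3 — not better.
Neither player can strictly improve; the profile is a Nash equilibrium.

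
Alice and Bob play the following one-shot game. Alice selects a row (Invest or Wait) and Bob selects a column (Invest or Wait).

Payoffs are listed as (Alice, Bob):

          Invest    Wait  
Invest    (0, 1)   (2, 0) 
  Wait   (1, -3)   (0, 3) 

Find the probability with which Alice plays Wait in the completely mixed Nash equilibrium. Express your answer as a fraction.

1/7

Let x be the probability that Alice plays Invest. In a completely mixed equilibrium, Bob must be indifferent between Invest and Wait.
Bob's expected payoff from Invest is x − 3(1−x); from Wait it is 3(1−x).
Setting these equal: 4x − 3 = −3x + 3, so x = 6/7.
Therefore Alice plays Wait with probability 1 − 6/7 = 1/7.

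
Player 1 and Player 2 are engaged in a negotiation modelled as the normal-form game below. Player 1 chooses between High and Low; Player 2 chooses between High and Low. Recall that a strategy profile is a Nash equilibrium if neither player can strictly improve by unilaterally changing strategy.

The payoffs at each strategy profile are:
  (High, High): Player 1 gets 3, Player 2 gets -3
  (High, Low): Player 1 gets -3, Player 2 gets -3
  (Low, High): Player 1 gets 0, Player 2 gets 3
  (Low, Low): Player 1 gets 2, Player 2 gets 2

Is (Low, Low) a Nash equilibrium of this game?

No

At (Low, Low), Player 1 earns 2; switching to High would give -3, so Player 1 has no profitable deviation.
Player 2 earns 2; switching to High would give 3, so Player 2 would deviate.
Since at least one player can profitably deviate, this is not a Nash equilibrium.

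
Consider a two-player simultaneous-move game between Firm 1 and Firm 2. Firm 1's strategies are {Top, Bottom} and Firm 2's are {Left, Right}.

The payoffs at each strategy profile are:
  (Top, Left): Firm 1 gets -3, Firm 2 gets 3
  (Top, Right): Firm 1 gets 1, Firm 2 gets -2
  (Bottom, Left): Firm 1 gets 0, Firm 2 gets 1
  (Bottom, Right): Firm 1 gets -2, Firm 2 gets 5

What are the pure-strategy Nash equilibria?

none

(Top, Left): Firm 1 prefers Bottom (0 > -3) — not an equilibrium.
(Top, Right): Firm 2 prefers Left (3 > -2) — not an equilibrium.
(Bottom, Left): Firm 2 prefers Right (5 > 1) — not an equilibrium.
(Bottom, Right): Firm 1 prefers Top (1 > -2) — not an equilibrium.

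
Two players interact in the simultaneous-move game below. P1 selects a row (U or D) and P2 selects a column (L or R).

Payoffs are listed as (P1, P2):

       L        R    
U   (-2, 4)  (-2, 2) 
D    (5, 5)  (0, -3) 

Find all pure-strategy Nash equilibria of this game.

(U, L): P1 prefers D (5 > -2) — not an equilibrium.
(U, R): P1 prefers D (0 > -2); P2 prefers L (4 > 2) — not an equilibrium.
(D, L): P1 gets 5 ≥ -2 from U, and P2 gets 5 ≥ -3 from R — Nash equilibrium.
(D, R): P2 prefers L (5 > -3) — not an equilibrium.

(D, L)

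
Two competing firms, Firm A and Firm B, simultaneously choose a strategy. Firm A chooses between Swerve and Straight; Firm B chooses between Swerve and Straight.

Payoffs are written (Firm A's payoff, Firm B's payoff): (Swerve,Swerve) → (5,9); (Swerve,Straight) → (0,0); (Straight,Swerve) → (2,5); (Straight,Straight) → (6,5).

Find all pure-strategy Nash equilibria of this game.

(Swerve, Swerve) and (Straight, Straight)

(Swerve, Swerve): Firm A gets 5 ≥ 2 from Straight, and Firm B gets 9 ≥ 0 from Straight — Nash equilibrium.
(Swerve, Straight): Firm A prefers Straight (6 > 0); Firm B prefers Swerve (9 > 0) — not an equilibrium.
(Straight, Swerve): Firm A prefers Swerve (5 > 2) — not an equilibrium.
(Straight, Straight): Firm A gets 6 ≥ 0 from Swerve, and Firm B gets 5 ≥ 5 from Swerve — Nash equilibrium.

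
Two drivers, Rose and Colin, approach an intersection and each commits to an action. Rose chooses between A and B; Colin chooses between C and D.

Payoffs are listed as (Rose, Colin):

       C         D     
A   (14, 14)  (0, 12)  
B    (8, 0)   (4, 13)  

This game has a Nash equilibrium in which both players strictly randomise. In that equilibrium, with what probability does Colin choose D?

3/5

Let y be the probability that Colin plays C. In a completely mixed equilibrium, Rose must be indifferent between A and B.
Rose's expected payoff from A is 14y; from B it is 8y + 4(1−y).
Setting these equal: 14y = 4y + 4, so y = 2/5.
Therefore Colin plays D with probability 1 − 2/5 = 3/5.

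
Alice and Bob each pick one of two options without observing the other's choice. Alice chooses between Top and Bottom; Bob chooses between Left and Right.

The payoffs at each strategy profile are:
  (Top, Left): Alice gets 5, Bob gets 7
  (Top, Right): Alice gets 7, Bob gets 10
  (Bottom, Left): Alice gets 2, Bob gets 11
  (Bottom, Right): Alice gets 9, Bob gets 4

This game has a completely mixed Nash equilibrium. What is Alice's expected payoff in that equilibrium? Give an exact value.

First find q, the probability Bob plays Left, from Alice's indifference between Top and Bottom: 5q + 7(1−q) = 2q + 9(1−q), giving q = 2/5.
Since Alice is indifferent in equilibrium, Alice's expected payoff equals the payoff from either row against (2/5, 3/5). Using Top: 5(2/5) + 7(3/5) = 31/5.

31/5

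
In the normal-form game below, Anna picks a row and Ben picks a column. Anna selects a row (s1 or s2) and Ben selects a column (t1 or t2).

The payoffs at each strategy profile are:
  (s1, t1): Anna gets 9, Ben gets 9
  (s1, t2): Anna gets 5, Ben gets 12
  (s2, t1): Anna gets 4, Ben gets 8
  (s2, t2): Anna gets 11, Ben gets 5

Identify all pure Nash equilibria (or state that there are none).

(s1, t1): Ben prefers t2 (12 > 9) — not an equilibrium.
(s1, t2): Anna prefers s2 (11 > 5) — not an equilibrium.
(s2, t1): Anna prefers s1 (9 > 4) — not an equilibrium.
(s2, t2): Ben prefers t1 (8 > 5) — not an equilibrium.

none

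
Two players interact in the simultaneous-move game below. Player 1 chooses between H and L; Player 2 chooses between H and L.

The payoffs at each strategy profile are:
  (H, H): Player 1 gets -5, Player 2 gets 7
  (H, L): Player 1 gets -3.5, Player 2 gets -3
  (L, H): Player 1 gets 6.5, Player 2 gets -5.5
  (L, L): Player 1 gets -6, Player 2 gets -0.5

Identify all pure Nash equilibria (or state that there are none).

(H, H): Player 1 prefers L (6.5 > -5) — not an equilibrium.
(H, L): Player 2 prefers H (7 > -3) — not an equilibrium.
(L, H): Player 2 prefers L (-0.5 > -5.5) — not an equilibrium.
(L, L): Player 1 prefers H (-3.5 > -6) — not an equilibrium.

none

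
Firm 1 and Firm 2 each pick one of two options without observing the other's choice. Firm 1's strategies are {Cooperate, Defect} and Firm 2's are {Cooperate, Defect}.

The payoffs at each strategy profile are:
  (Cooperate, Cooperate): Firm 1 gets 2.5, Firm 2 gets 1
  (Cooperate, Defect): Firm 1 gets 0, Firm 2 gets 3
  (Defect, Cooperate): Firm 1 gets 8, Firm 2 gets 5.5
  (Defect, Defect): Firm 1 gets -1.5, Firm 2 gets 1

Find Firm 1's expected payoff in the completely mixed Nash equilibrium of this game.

15/28

First find y, the probability Firm 2 plays Cooperate, from Firm 1's indifference between Cooperate and Defect: 2.5y = 8y − 1.5(1−y), giving y = 3/14.
Since Firm 1 is indifferent in equilibrium, Firm 1's expected payoff equals the payoff from either row against (3/14, 11/14). Using Cooperate: 2.5(3/14) = 15/28.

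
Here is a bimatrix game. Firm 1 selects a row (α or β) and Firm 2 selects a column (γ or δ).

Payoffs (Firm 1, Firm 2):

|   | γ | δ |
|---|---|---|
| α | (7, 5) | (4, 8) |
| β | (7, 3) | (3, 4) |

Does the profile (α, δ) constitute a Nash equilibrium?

At (α, δ), Firm 1 earns 4; switching to β would give 3, so Firm 1 has no profitable deviation.
Firm 2 earns 8; switching to γ would give 5, so Firm 2 has no profitable deviation.
Neither player can gain by a unilateral deviation, so this profile is a Nash equilibrium.

Yes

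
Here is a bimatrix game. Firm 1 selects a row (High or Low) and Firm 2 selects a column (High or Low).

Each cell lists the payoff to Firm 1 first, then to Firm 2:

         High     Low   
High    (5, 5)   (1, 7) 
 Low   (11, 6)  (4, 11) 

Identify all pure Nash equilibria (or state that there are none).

(High, High): Firm 1 prefers Low (11 > 5); Firm 2 prefers Low (7 > 5) — not an equilibrium.
(High, Low): Firm 1 prefers Low (4 > 1) — not an equilibrium.
(Low, High): Firm 2 prefers Low (11 > 6) — not an equilibrium.
(Low, Low): Firm 1 gets 4 ≥ 1 from High, and Firm 2 gets 11 ≥ 6 from High — Nash equilibrium.

(Low, Low)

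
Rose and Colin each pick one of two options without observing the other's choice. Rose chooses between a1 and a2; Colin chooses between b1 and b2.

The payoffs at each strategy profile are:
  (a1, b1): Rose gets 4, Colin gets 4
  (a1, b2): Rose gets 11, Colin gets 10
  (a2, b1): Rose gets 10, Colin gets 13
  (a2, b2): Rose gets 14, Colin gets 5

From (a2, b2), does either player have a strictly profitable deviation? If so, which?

Colin

Rose at (a2, b2) earns 14; deviating to a1 yields 11 — not better.
Colin earns 5; deviating to b1 yields 13 — a strict improvement.
Only Colin has a strictly profitable deviation.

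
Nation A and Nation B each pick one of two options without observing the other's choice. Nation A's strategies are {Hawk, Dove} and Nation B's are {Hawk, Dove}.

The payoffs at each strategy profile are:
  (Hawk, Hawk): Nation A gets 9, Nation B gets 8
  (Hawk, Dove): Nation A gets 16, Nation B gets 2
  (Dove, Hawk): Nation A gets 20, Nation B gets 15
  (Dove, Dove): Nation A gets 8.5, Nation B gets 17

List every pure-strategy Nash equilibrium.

none

(Hawk, Hawk): Nation A prefers Dove (20 > 9) — not an equilibrium.
(Hawk, Dove): Nation B prefers Hawk (8 > 2) — not an equilibrium.
(Dove, Hawk): Nation B prefers Dove (17 > 15) — not an equilibrium.
(Dove, Dove): Nation A prefers Hawk (16 > 8.5) — not an equilibrium.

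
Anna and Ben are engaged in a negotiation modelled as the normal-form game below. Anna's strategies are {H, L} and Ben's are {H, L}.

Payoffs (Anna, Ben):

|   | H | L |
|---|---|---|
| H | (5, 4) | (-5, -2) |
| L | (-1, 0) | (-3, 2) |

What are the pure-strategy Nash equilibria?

(H, H) and (L, L)

(H, H): Anna gets 5 ≥ -1 from L, and Ben gets 4 ≥ -2 from L — Nash equilibrium.
(H, L): Anna prefers L (-3 > -5); Ben prefers H (4 > -2) — not an equilibrium.
(L, H): Anna prefers H (5 > -1); Ben prefers L (2 > 0) — not an equilibrium.
(L, L): Anna gets -3 ≥ -5 from H, and Ben gets 2 ≥ 0 from H — Nash equilibrium.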